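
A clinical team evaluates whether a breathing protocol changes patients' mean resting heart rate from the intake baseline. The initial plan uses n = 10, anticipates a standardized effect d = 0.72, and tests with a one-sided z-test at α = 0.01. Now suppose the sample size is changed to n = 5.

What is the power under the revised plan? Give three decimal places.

With n = 5: δ = d·√n = 0.72 × √5 = 1.6100. Critical value z_{0.01} = 2.326.
Revised power = P(Z > 2.326 − δ) = Φ(-0.716) = 0.2369.

Power ≈ 0.237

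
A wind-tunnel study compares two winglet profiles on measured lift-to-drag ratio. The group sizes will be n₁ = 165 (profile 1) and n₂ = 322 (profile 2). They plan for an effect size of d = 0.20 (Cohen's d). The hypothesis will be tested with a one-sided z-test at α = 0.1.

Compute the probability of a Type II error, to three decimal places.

Noncentrality parameter: δ = d / √(1/n₁ + 1/n₂) = 0.20 / √(1/165 + 1/322) = 2.0890
Critical value for a one-sided test at α = 0.1: z_α = 1.282.
Power = P(Z > 1.282 − δ) = Φ(0.807) = 0.7903.
Type II error: β = 1 − power = 1 − 0.7903 = 0.2097.

β ≈ 0.210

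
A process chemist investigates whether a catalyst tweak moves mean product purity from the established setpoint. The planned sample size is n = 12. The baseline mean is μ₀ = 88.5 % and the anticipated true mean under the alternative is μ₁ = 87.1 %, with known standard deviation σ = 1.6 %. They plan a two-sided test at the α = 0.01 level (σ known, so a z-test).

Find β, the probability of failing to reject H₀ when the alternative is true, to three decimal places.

β ≈ 0.324

Standardized effect: d = |μ₁ − μ₀| / σ = |87.1 − 88.5| / 1.6 = 0.8750
Noncentrality parameter: δ = d·√n = 0.8750 × √12 = 3.0311
Critical value for a two-sided test at α = 0.01: z_{α/2} = 2.576.
Power = Φ(δ − 2.576) + Φ(−δ − 2.576) = Φ(0.455) + Φ(-5.607) = 0.6755 + 0.0000 = 0.6755.
Type II error: β = 1 − power = 1 − 0.6755 = 0.3245.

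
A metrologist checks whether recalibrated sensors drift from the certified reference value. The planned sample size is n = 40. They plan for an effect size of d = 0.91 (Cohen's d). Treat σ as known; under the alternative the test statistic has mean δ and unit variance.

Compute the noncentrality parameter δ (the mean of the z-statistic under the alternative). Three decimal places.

δ ≈ 5.755

δ = d·√n = 0.91 × √40 = 5.7553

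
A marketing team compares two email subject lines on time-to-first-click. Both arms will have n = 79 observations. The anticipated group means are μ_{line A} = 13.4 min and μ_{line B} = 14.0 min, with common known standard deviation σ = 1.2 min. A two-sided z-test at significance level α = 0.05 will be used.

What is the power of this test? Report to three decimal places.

Standardized effect: d = |μ_{line A} − μ_{line B}| / σ = |13.4 − 14.0| / 1.2 = 0.5000
Noncentrality parameter: δ = d·√(n/2) = 0.5000 × √(79/2) = 3.1425
Two-sided α = 0.05 → critical value z_{0.025} = 1.960.
Power = Φ(δ − 1.960) + Φ(−δ − 1.960) = Φ(1.182) + Φ(-5.102) = 0.8815 + 0.0000 = 0.8815.

Power ≈ 0.881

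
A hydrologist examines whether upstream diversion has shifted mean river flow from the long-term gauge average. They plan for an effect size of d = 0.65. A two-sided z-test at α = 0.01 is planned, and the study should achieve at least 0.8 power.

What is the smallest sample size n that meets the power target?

n = 28

Set Φ(δ − 2.576) = 0.8; then δ − 2.576 = Φ⁻¹(0.8) = 0.842, giving δ = 3.417.
(The Φ(−δ − z_{α/2}) term is vanishingly small for δ > 0 and is dropped in the standard sample-size formula.)
δ = d·√n ⇒ n = (δ/d)² = (3.417 / 0.65)² = 27.64.
Round up to the next whole unit.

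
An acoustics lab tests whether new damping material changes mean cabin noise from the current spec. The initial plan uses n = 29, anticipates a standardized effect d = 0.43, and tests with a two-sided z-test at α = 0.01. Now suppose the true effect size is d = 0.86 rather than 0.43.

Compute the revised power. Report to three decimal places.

With d = 0.86: δ = d·√n = 0.86 × √29 = 4.6312. Critical value z_{0.005} = 2.576.
Revised power = Φ(δ − 2.576) + Φ(−δ − 2.576) = Φ(2.055) + Φ(-7.207) = 0.9801 + 0.0000 = 0.9801.

Power ≈ 0.980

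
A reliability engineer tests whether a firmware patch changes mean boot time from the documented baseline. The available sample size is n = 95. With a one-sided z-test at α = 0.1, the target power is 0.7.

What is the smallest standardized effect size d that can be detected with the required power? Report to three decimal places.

Required noncentrality: δ = z_{0.1} + z_{0.30} = 1.282 + 0.524 = 1.806.
δ = d·√n ⇒ d = δ/√n = 1.806/√95 = 0.1853.

d ≈ 0.185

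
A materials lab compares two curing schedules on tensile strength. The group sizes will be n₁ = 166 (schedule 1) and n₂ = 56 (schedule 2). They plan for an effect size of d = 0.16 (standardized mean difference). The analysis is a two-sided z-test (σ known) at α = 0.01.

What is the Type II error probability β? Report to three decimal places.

Noncentrality parameter: λ = d / √(1/n₁ + 1/n₂) = 0.16 / √(1/166 + 1/56) = 1.0354
Two-sided α = 0.01 → critical value z_{0.005} = 2.576.
Power = Φ(λ − 2.576) + Φ(−λ − 2.576) = Φ(-1.540) + Φ(-3.611) = 0.0617 + 0.0002 = 0.0619.
Type II error: β = 1 − power = 1 − 0.0619 = 0.9381.

β ≈ 0.938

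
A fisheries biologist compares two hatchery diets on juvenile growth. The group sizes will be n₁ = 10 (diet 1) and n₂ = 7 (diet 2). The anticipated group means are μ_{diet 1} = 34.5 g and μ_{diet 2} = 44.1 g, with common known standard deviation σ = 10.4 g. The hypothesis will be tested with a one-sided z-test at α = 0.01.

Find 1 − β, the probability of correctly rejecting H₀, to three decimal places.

Power ≈ 0.325

Standardized effect: d = |μ_{diet 1} − μ_{diet 2}| / σ = |34.5 − 44.1| / 10.4 = 0.9231
Noncentrality parameter: δ = d / √(1/n₁ + 1/n₂) = 0.9231 / √(1/10 + 1/7) = 1.8731
One-sided α = 0.01 → critical value z_{0.01} = 2.326.
Power = Φ(δ − 2.326) = Φ(-0.453) = 0.3252.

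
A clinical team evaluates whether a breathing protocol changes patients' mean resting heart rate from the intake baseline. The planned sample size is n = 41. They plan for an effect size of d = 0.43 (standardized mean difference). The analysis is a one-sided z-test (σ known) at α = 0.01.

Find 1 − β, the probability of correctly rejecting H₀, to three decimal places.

Power ≈ 0.665

Noncentrality parameter: δ = d·√n = 0.43 × √41 = 2.7533
Critical value for a one-sided test at α = 0.01: z_α = 2.326.
Power = Φ(δ − 2.326) = Φ(0.427) = 0.6653.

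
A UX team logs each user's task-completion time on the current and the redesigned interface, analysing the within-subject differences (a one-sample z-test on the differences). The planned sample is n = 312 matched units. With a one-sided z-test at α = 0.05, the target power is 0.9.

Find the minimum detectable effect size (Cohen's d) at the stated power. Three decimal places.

d ≈ 0.166

Required noncentrality: δ = z_{0.05} + z_{0.10} = 1.645 + 1.282 = 2.926.
δ = d·√n ⇒ d = δ/√n = 2.926/√312 = 0.1657.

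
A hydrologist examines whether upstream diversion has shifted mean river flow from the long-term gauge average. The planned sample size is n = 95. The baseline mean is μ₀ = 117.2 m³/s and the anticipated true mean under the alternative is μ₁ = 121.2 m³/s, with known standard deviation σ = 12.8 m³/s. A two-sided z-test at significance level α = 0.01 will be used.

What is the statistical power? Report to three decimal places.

Standardized effect: d = |μ₁ − μ₀| / σ = |121.2 − 117.2| / 12.8 = 0.3125
Noncentrality parameter: λ = d·√n = 0.3125 × √95 = 3.0459
Critical value for a two-sided test at α = 0.01: z_{α/2} = 2.576.
Power = Φ(λ − 2.576) + Φ(−λ − 2.576) = Φ(0.470) + Φ(-5.622) = 0.6808 + 0.0000 = 0.6808.

Power ≈ 0.681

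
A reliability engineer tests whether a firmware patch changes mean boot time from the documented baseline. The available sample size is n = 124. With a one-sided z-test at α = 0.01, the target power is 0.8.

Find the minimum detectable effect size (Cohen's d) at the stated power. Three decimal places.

d ≈ 0.284

Need Φ(δ − 2.326) = 0.8, so δ = 2.326 + 0.842 = 3.168.
δ = d·√n ⇒ d = δ/√n = 3.168/√124 = 0.2845.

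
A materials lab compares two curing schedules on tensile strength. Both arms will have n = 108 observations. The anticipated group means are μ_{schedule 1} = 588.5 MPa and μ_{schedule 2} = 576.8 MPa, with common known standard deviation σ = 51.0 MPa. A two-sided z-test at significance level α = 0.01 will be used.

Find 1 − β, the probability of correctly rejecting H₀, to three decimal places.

Power ≈ 0.187

Standardized effect: d = |μ_{schedule 1} − μ_{schedule 2}| / σ = |588.5 − 576.8| / 51.0 = 0.2294
Noncentrality parameter: δ = d·√(n/2) = 0.2294 × √(108/2) = 1.6858
Two-sided α = 0.01 → critical value z_{0.005} = 2.576.
Power = Φ(δ − 2.576) + Φ(−δ − 2.576) = Φ(-0.890) + Φ(-4.262) = 0.1867 + 0.0000 = 0.1867.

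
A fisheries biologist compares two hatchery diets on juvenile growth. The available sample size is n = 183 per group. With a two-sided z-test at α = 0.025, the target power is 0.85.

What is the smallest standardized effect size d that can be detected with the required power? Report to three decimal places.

d ≈ 0.343

Need Φ(δ − 2.241) = 0.85, so δ = 2.241 + 1.036 = 3.278.
(Lower-tail contribution to power is negligible for δ > 0.)
δ = d·√(n/2) ⇒ d = δ/√(n/2) = 3.278/√(183/2) = 0.3427.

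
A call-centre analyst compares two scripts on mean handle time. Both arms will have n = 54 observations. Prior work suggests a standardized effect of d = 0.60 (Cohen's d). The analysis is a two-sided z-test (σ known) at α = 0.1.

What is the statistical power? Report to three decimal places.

Power ≈ 0.930

Noncentrality parameter: δ = d·√(n/2) = 0.60 × √(54/2) = 3.1177
Two-sided α = 0.1 → critical value z_{0.05} = 1.645.
Power = Φ(δ − 1.645) + Φ(−δ − 1.645) = Φ(1.473) + Φ(-4.763) = 0.9296 + 0.0000 = 0.9296.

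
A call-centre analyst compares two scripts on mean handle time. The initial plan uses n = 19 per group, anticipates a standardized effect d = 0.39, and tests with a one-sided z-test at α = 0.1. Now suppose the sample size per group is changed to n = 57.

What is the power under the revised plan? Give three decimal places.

Power ≈ 0.788

With n = 57 per group: δ = d·√(n/2) = 0.39 × √(57/2) = 2.0820. Critical value z_{0.1} = 1.282.
Revised power = Φ(δ − 1.282) = Φ(0.800) = 0.7883.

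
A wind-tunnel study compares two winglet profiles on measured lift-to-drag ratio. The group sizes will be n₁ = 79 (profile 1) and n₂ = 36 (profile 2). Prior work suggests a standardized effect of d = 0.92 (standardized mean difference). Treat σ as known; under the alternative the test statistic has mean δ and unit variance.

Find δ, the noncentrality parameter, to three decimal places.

The noncentrality parameter scales effect size by the design's sample-size factor: δ = d / √(1/n₁ + 1/n₂) = 0.92 / √(1/79 + 1/36) = 4.5751

δ ≈ 4.575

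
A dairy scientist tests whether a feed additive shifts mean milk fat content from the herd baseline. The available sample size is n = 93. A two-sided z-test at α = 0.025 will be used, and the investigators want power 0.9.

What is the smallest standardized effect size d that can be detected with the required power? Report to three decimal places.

d ≈ 0.365

Required noncentrality: δ = z_{0.0125} + z_{0.10} = 2.241 + 1.282 = 3.523.
(Lower-tail contribution to power is negligible for δ > 0.)
δ = d·√n ⇒ d = δ/√n = 3.523/√93 = 0.3653.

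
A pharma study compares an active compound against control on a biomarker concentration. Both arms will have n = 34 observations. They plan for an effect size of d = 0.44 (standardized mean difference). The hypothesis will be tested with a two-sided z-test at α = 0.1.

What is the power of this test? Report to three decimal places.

Noncentrality parameter: δ = d·√(n/2) = 0.44 × √(34/2) = 1.8142
Two-sided α = 0.1 → critical value z_{0.05} = 1.645.
Power = Φ(δ − 1.645) + Φ(−δ − 1.645) = Φ(0.169) + Φ(-3.459) = 0.5672 + 0.0003 = 0.5675.

Power ≈ 0.567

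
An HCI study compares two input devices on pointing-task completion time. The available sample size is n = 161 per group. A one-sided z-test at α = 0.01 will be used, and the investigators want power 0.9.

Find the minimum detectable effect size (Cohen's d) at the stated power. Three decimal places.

Need Φ(δ − 2.326) = 0.9, so δ = 2.326 + 1.282 = 3.608.
δ = d·√(n/2) ⇒ d = δ/√(n/2) = 3.608/√(161/2) = 0.4021.

d ≈ 0.402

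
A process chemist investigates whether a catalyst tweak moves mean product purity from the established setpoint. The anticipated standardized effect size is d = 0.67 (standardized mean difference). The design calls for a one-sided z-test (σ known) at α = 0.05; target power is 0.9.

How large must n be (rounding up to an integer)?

n = 20

Set Φ(δ − 1.645) = 0.9; then δ − 1.645 = Φ⁻¹(0.9) = 1.282, giving δ = 2.926.
δ = d·√n ⇒ n = (δ/d)² = (2.926 / 0.67)² = 19.08.
Rounding up, n = 20.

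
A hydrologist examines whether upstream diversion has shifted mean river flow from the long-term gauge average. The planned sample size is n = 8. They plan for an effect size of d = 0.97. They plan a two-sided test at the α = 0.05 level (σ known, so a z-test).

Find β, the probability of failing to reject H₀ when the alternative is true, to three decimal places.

Noncentrality parameter: δ = d·√n = 0.97 × √8 = 2.7436
Critical value for a two-sided test at α = 0.05: z_{α/2} = 1.960.
Power = Φ(δ − 1.960) + Φ(−δ − 1.960) = Φ(0.784) + Φ(-4.704) = 0.7834 + 0.0000 = 0.7834.
Type II error: β = 1 − power = 1 − 0.7834 = 0.2166.

β ≈ 0.217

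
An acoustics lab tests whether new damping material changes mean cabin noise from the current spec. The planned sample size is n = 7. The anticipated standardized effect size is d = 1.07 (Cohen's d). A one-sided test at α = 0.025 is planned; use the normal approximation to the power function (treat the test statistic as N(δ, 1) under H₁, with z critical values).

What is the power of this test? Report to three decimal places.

Noncentrality parameter: δ = d·√n = 1.07 × √7 = 2.8310
One-sided α = 0.025 → critical value z_{0.025} = 1.960.
Power = P(Z > 1.960 − δ) = Φ(0.871) = 0.8081.

Power ≈ 0.808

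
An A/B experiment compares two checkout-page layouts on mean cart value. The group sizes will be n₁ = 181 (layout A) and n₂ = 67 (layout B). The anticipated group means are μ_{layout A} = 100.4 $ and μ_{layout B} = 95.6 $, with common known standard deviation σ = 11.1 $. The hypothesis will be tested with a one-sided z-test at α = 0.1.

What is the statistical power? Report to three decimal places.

Power ≈ 0.959

Standardized effect: d = |μ_{layout A} − μ_{layout B}| / σ = |100.4 − 95.6| / 11.1 = 0.4324
Noncentrality parameter: δ = d / √(1/n₁ + 1/n₂) = 0.4324 / √(1/181 + 1/67) = 3.0239
Critical value for a one-sided test at α = 0.1: z_α = 1.282.
Power = Φ(δ − 1.282) = Φ(1.742) = 0.9593.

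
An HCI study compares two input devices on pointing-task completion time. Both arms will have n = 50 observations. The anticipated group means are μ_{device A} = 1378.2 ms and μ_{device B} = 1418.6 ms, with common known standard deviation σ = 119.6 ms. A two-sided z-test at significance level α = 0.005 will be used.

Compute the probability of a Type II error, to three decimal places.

Standardized effect: d = |μ_{device A} − μ_{device B}| / σ = |1378.2 − 1418.6| / 119.6 = 0.3378
Noncentrality parameter: δ = d·√(n/2) = 0.3378 × √(50/2) = 1.6890
Critical value for a two-sided test at α = 0.005: z_{α/2} = 2.807.
Power = Φ(δ − 2.807) + Φ(−δ − 2.807) = Φ(-1.118) + Φ(-4.496) = 0.1318 + 0.0000 = 0.1318.
Type II error: β = 1 − power = 1 − 0.1318 = 0.8682.

β ≈ 0.868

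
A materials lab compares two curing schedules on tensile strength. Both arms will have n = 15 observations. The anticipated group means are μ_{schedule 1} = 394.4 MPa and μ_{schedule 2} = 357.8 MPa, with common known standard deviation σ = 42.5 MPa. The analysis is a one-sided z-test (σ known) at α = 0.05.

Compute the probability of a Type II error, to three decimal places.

β ≈ 0.238

Standardized effect: d = |μ_{schedule 1} − μ_{schedule 2}| / σ = |394.4 − 357.8| / 42.5 = 0.8612
Noncentrality parameter: δ = d·√(n/2) = 0.8612 × √(15/2) = 2.3584
Critical value for a one-sided test at α = 0.05: z_α = 1.645.
Power = Φ(δ − 1.645) = Φ(0.714) = 0.7623.
Type II error: β = 1 − power = 1 − 0.7623 = 0.2377.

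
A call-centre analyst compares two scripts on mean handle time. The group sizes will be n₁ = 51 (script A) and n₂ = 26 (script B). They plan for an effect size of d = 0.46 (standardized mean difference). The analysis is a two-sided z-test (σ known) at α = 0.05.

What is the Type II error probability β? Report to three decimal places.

Noncentrality parameter: δ = d / √(1/n₁ + 1/n₂) = 0.46 / √(1/51 + 1/26) = 1.9089
Critical value for a two-sided test at α = 0.05: z_{α/2} = 1.960.
Power = Φ(δ − 1.960) + Φ(−δ − 1.960) = Φ(-0.051) + Φ(-3.869) = 0.4796 + 0.0001 = 0.4797.
Type II error: β = 1 − power = 1 − 0.4797 = 0.5203.

β ≈ 0.520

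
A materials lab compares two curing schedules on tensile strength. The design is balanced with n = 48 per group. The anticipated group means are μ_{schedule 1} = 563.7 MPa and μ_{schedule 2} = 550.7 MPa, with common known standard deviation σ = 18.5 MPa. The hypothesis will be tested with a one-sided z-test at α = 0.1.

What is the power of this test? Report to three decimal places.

Standardized effect: d = |μ_{schedule 1} − μ_{schedule 2}| / σ = |563.7 − 550.7| / 18.5 = 0.7027
Noncentrality parameter: δ = d·√(n/2) = 0.7027 × √(48/2) = 3.4425
Critical value for a one-sided test at α = 0.1: z_α = 1.282.
Power = P(Z > 1.282 − δ) = Φ(2.161) = 0.9847.

Power ≈ 0.985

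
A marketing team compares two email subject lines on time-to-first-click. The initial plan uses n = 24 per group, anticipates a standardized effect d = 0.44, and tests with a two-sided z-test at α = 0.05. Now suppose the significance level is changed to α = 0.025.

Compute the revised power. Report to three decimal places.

Power ≈ 0.237

δ = d·√(n/2) = 0.44 × √(24/2) = 1.5242 (unchanged). New critical value: z_{0.0125} = 2.241.
Revised power = Φ(δ − 2.241) + Φ(−δ − 2.241) = Φ(-0.717) + Φ(-3.766) = 0.2366 + 0.0001 = 0.2367.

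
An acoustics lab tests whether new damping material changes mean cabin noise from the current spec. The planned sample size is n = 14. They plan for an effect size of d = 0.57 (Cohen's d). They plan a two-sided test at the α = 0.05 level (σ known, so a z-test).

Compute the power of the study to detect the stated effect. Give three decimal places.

Power ≈ 0.569

Noncentrality parameter: δ = d·√n = 0.57 × √14 = 2.1327
Two-sided α = 0.05 → critical value z_{0.025} = 1.960.
Power = Φ(δ − 1.960) + Φ(−δ − 1.960) = Φ(0.173) + Φ(-4.093) = 0.5686 + 0.0000 = 0.5686.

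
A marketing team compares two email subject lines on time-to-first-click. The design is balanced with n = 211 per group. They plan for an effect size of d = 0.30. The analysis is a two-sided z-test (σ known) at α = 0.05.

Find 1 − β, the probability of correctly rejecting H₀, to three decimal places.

Power ≈ 0.869

Noncentrality parameter: δ = d·√(n/2) = 0.30 × √(211/2) = 3.0814
Two-sided α = 0.05 → critical value z_{0.025} = 1.960.
Power = Φ(δ − 1.960) + Φ(−δ − 1.960) = Φ(1.121) + Φ(-5.041) = 0.8689 + 0.0000 = 0.8689.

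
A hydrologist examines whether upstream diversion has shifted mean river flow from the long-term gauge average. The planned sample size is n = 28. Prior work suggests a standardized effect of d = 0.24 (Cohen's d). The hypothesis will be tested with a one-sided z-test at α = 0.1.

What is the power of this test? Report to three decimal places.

Noncentrality parameter: δ = d·√n = 0.24 × √28 = 1.2700
Critical value for a one-sided test at α = 0.1: z_α = 1.282.
Power = Φ(δ − 1.282) = Φ(-0.012) = 0.4954.

Power ≈ 0.495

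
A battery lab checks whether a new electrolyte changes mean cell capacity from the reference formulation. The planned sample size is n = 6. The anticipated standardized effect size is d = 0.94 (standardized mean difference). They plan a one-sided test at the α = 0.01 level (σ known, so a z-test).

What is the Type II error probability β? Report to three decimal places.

Noncentrality parameter: δ = d·√n = 0.94 × √6 = 2.3025
Critical value for a one-sided test at α = 0.01: z_α = 2.326.
Power = Φ(δ − 2.326) = Φ(-0.024) = 0.4905.
Type II error: β = 1 − power = 1 − 0.4905 = 0.5095.

β ≈ 0.510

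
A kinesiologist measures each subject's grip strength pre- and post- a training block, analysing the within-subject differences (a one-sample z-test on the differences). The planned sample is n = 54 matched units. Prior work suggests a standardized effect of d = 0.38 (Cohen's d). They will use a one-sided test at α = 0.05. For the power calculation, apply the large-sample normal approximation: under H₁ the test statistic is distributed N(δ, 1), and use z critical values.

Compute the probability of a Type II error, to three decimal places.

β ≈ 0.126

Noncentrality parameter: δ = d·√n = 0.38 × √54 = 2.7924
One-sided α = 0.05 → critical value z_{0.05} = 1.645.
Power = P(Z > 1.645 − δ) = Φ(1.148) = 0.8744.
Type II error: β = 1 − power = 1 − 0.8744 = 0.1256.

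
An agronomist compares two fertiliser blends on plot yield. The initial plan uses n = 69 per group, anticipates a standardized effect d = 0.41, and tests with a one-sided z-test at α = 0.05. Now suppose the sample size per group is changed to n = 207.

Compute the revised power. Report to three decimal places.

Power ≈ 0.994

With n = 207 per group: δ = d·√(n/2) = 0.41 × √(207/2) = 4.1711. Critical value z_{0.05} = 1.645.
Revised power = Φ(δ − 1.645) = Φ(2.526) = 0.9942.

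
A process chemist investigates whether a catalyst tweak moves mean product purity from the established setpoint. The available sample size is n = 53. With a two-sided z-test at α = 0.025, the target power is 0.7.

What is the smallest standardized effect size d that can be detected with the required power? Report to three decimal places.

Need Φ(δ − 2.241) = 0.7, so δ = 2.241 + 0.524 = 2.766.
(The second rejection-region term Φ(−δ − z_{α/2}) is negligible and dropped.)
δ = d·√n ⇒ d = δ/√n = 2.766/√53 = 0.3799.

d ≈ 0.380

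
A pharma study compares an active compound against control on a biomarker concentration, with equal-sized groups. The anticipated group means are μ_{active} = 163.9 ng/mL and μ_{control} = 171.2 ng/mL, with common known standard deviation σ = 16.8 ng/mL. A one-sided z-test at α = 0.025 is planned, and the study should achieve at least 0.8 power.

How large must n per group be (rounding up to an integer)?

n = 84 per group

Standardized effect: d = |μ_{active} − μ_{control}| / σ = |163.9 − 171.2| / 16.8 = 0.4345
Set Φ(δ − 1.960) = 0.8; then δ − 1.960 = Φ⁻¹(0.8) = 0.842, giving δ = 2.802.
δ = d·√(n/2) ⇒ n = 2(δ/d)² = 2 × (2.802 / 0.4345)² = 83.14.
Round up to the next whole unit.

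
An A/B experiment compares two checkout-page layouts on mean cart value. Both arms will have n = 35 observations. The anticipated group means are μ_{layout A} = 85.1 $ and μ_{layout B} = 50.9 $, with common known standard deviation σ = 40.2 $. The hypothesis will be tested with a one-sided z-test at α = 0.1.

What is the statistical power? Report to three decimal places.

Power ≈ 0.989

Standardized effect: d = |μ_{layout A} − μ_{layout B}| / σ = |85.1 − 50.9| / 40.2 = 0.8507
Noncentrality parameter: δ = d·√(n/2) = 0.8507 × √(35/2) = 3.5589
One-sided α = 0.1 → critical value z_{0.1} = 1.282.
Power = Φ(δ − 1.282) = Φ(2.277) = 0.9886.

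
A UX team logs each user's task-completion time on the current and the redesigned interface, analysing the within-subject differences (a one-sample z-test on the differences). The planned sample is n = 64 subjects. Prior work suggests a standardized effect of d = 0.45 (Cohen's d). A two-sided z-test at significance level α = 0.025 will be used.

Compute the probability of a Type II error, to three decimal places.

β ≈ 0.087

Noncentrality parameter: δ = d·√n = 0.45 × √64 = 3.6000
Critical value for a two-sided test at α = 0.025: z_{α/2} = 2.241.
Power = Φ(δ − 2.241) + Φ(−δ − 2.241) = Φ(1.359) + Φ(-5.841) = 0.9129 + 0.0000 = 0.9129.
Type II error: β = 1 − power = 1 − 0.9129 = 0.0871.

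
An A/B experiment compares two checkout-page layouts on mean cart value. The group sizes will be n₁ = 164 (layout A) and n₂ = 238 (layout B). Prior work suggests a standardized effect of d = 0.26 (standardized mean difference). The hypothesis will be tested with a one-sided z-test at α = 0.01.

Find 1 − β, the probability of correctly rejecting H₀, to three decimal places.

Noncentrality parameter: δ = d / √(1/n₁ + 1/n₂) = 0.26 / √(1/164 + 1/238) = 2.5620
One-sided α = 0.01 → critical value z_{0.01} = 2.326.
Power = P(Z > 2.326 − δ) = Φ(0.236) = 0.5931.

Power ≈ 0.593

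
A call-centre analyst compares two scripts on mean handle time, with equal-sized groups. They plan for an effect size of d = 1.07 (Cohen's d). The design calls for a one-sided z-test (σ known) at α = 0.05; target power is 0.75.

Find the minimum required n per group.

For power 0.75 need Φ(δ − z_{0.05}) = 0.75, so δ = z_{0.05} + z_{0.25} = 1.645 + 0.674 = 2.319.
δ = d·√(n/2) ⇒ n = 2(δ/d)² = 2 × (2.319 / 1.07)² = 9.40.
Round up to the next whole unit.

n = 10 per group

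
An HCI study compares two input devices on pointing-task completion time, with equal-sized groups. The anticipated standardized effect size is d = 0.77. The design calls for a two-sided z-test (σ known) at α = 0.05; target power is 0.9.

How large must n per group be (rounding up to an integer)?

n = 36 per group

For power 0.9 need Φ(δ − z_{0.025}) = 0.9, so δ = z_{0.025} + z_{0.10} = 1.960 + 1.282 = 3.242.
(For δ > 0 the lower-tail rejection region contributes negligibly to power, so the one-term inversion is standard.)
δ = d·√(n/2) ⇒ n = 2(δ/d)² = 2 × (3.242 / 0.77)² = 35.44.
Rounding up, n = 36 per group.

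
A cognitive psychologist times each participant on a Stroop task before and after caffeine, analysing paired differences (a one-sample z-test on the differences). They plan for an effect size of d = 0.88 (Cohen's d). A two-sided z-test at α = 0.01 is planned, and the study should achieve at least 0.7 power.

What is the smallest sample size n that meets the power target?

n = 13

For power 0.7 need Φ(δ − z_{0.005}) = 0.7, so δ = z_{0.005} + z_{0.30} = 2.576 + 0.524 = 3.100.
(Ignoring the negligible lower-tail rejection probability gives the usual closed-form inversion.)
δ = d·√n ⇒ n = (δ/d)² = (3.100 / 0.88)² = 12.41.
Rounding up, n = 13.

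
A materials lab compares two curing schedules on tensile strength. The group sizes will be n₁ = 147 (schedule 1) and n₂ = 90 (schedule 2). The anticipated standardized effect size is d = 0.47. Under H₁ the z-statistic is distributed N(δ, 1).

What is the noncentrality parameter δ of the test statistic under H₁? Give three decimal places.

δ ≈ 3.512

The noncentrality parameter scales effect size by the design's sample-size factor: δ = d / √(1/n₁ + 1/n₂) = 0.47 / √(1/147 + 1/90) = 3.5116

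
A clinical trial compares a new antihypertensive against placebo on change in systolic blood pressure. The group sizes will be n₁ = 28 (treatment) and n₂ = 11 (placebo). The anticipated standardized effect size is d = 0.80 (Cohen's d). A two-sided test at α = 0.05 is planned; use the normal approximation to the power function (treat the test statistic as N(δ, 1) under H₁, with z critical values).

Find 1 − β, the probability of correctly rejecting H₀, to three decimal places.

Power ≈ 0.613

Noncentrality parameter: δ = d / √(1/n₁ + 1/n₂) = 0.80 / √(1/28 + 1/11) = 2.2482
Critical value for a two-sided test at α = 0.05: z_{α/2} = 1.960.
Power = Φ(δ − 1.960) + Φ(−δ − 1.960) = Φ(0.288) + Φ(-4.208) = 0.6134 + 0.0000 = 0.6134.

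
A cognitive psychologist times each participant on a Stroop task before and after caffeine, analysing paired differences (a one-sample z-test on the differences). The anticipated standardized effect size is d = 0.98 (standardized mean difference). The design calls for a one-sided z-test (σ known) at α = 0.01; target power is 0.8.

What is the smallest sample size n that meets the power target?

For power 0.8 need Φ(δ − z_{0.01}) = 0.8, so δ = z_{0.01} + z_{0.20} = 2.326 + 0.842 = 3.168.
δ = d·√n ⇒ n = (δ/d)² = (3.168 / 0.98)² = 10.45.
Round up to the next whole unit.

n = 11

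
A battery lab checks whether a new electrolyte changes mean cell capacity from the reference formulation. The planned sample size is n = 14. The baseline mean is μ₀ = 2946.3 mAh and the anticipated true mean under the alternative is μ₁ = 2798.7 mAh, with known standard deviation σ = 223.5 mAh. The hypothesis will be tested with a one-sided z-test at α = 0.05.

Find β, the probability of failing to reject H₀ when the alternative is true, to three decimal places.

Standardized effect: d = |μ₁ − μ₀| / σ = |2798.7 − 2946.3| / 223.5 = 0.6604
Noncentrality parameter: λ = d·√n = 0.6604 × √14 = 2.4710
One-sided α = 0.05 → critical value z_{0.05} = 1.645.
Power = Φ(λ − 1.645) = Φ(0.826) = 0.7956.
Type II error: β = 1 − power = 1 − 0.7956 = 0.2044.

β ≈ 0.204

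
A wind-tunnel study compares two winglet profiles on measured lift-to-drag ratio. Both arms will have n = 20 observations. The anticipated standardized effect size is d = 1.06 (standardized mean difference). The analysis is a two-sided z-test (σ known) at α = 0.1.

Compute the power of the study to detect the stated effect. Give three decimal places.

Power ≈ 0.956

Noncentrality parameter: δ = d·√(n/2) = 1.06 × √(20/2) = 3.3520
Critical value for a two-sided test at α = 0.1: z_{α/2} = 1.645.
Power = Φ(δ − 1.645) + Φ(−δ − 1.645) = Φ(1.707) + Φ(-4.997) = 0.9561 + 0.0000 = 0.9561.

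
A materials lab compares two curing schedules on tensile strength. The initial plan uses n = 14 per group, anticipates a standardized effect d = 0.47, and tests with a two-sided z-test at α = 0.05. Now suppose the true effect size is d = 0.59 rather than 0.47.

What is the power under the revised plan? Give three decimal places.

Power ≈ 0.345

With d = 0.59: δ = d·√(n/2) = 0.59 × √(14/2) = 1.5610. Critical value z_{0.025} = 1.960.
Revised power = Φ(δ − 1.960) + Φ(−δ − 1.960) = Φ(-0.399) + Φ(-3.521) = 0.3450 + 0.0002 = 0.3452.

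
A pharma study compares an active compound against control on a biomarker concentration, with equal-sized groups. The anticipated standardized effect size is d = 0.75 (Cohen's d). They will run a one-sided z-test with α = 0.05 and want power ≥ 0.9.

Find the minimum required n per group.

n = 31 per group

For power 0.9 need Φ(δ − z_{0.05}) = 0.9, so δ = z_{0.05} + z_{0.10} = 1.645 + 1.282 = 2.926.
δ = d·√(n/2) ⇒ n = 2(δ/d)² = 2 × (2.926 / 0.75)² = 30.45.
Rounding up, n = 31 per group.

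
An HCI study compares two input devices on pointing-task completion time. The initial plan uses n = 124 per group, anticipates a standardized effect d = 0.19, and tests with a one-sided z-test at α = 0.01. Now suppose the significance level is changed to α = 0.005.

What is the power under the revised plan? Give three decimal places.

δ = d·√(n/2) = 0.19 × √(124/2) = 1.4961 (unchanged). New critical value: z_{0.005} = 2.576.
Revised power = Φ(δ − 2.576) = Φ(-1.080) = 0.1401.

Power ≈ 0.140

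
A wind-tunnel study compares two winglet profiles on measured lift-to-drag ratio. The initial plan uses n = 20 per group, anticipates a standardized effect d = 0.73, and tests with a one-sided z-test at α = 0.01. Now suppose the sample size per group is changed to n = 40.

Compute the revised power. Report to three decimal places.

With n = 40 per group: δ = d·√(n/2) = 0.73 × √(40/2) = 3.2647. Critical value z_{0.01} = 2.326.
Revised power = Φ(δ − 2.326) = Φ(0.938) = 0.8260.

Power ≈ 0.826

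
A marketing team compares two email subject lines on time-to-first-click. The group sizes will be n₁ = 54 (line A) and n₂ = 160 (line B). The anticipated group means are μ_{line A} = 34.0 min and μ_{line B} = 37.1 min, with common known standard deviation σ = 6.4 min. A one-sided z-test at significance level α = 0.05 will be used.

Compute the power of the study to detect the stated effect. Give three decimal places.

Standardized effect: d = |μ_{line A} − μ_{line B}| / σ = |34.0 − 37.1| / 6.4 = 0.4844
Noncentrality parameter: δ = d / √(1/n₁ + 1/n₂) = 0.4844 / √(1/54 + 1/160) = 3.0777
One-sided α = 0.05 → critical value z_{0.05} = 1.645.
Power = Φ(δ − 1.645) = Φ(1.433) = 0.9241.

Power ≈ 0.924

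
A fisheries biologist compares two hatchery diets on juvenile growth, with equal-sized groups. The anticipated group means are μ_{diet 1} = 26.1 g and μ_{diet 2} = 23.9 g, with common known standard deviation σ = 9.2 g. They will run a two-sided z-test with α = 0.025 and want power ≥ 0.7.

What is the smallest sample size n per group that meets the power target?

Standardized effect: d = |μ_{diet 1} − μ_{diet 2}| / σ = |26.1 − 23.9| / 9.2 = 0.2391
For power 0.7 need Φ(δ − z_{0.0125}) = 0.7, so δ = z_{0.0125} + z_{0.30} = 2.241 + 0.524 = 2.766.
(Ignoring the negligible lower-tail rejection probability gives the usual closed-form inversion.)
δ = d·√(n/2) ⇒ n = 2(δ/d)² = 2 × (2.766 / 0.2391)² = 267.55.
Round up to the next whole unit.

n = 268 per group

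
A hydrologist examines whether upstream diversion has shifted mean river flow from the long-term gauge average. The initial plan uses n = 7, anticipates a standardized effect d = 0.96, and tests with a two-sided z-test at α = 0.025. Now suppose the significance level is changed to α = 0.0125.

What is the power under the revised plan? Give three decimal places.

Power ≈ 0.517

δ = d·√n = 0.96 × √7 = 2.5399 (unchanged). New critical value: z_{0.0063} = 2.498.
Revised power = Φ(δ − 2.498) + Φ(−δ − 2.498) = Φ(0.042) + Φ(-5.038) = 0.5168 + 0.0000 = 0.5168.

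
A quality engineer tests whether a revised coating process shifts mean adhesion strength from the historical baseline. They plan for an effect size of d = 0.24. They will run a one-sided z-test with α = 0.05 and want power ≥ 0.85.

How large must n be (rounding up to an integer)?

For power 0.85 need Φ(δ − z_{0.05}) = 0.85, so δ = z_{0.05} + z_{0.15} = 1.645 + 1.036 = 2.681.
δ = d·√n ⇒ n = (δ/d)² = (2.681 / 0.24)² = 124.81.
Round up to the next whole unit.

n = 125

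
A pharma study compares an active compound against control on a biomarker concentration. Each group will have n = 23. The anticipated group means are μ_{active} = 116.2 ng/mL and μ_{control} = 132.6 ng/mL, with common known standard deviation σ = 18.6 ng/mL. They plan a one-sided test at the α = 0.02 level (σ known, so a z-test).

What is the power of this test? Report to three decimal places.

Standardized effect: d = |μ_{active} − μ_{control}| / σ = |116.2 − 132.6| / 18.6 = 0.8817
Noncentrality parameter: δ = d·√(n/2) = 0.8817 × √(23/2) = 2.9901
One-sided α = 0.02 → critical value z_{0.02} = 2.054.
Power = P(Z > 2.054 − δ) = Φ(0.936) = 0.8254.

Power ≈ 0.825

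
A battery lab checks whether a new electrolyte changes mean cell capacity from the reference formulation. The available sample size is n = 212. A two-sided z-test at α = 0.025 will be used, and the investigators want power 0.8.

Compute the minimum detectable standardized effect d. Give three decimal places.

d ≈ 0.212

Need Φ(δ − 2.241) = 0.8, so δ = 2.241 + 0.842 = 3.083.
(The second rejection-region term Φ(−δ − z_{α/2}) is negligible and dropped.)
δ = d·√n ⇒ d = δ/√n = 3.083/√212 = 0.2117.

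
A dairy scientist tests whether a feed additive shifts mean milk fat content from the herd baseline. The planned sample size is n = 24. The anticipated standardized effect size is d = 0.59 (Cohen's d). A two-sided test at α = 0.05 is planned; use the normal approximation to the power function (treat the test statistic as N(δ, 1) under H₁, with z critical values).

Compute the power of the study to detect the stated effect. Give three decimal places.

Power ≈ 0.824

Noncentrality parameter: δ = d·√n = 0.59 × √24 = 2.8904
Two-sided α = 0.05 → critical value z_{0.025} = 1.960.
Power = Φ(δ − 1.960) + Φ(−δ − 1.960) = Φ(0.930) + Φ(-4.850) = 0.8239 + 0.0000 = 0.8239.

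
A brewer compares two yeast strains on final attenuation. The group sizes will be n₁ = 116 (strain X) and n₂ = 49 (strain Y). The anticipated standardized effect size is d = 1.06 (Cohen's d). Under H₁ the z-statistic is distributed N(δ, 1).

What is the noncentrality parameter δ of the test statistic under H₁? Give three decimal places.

δ ≈ 6.221

The noncentrality parameter scales effect size by the design's sample-size factor: δ = d / √(1/n₁ + 1/n₂) = 1.06 / √(1/116 + 1/49) = 6.2214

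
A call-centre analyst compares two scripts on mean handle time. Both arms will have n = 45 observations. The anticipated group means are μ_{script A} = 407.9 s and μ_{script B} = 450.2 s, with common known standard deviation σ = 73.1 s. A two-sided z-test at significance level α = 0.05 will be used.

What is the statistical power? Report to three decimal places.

Standardized effect: d = |μ_{script A} − μ_{script B}| / σ = |407.9 − 450.2| / 73.1 = 0.5787
Noncentrality parameter: δ = d·√(n/2) = 0.5787 × √(45/2) = 2.7448
Critical value for a two-sided test at α = 0.05: z_{α/2} = 1.960.
Power = Φ(δ − 1.960) + Φ(−δ − 1.960) = Φ(0.785) + Φ(-4.705) = 0.7837 + 0.0000 = 0.7837.

Power ≈ 0.784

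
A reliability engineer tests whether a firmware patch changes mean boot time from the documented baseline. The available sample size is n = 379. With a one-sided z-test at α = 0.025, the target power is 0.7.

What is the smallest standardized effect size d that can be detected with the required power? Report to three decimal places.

d ≈ 0.128

Need Φ(δ − 1.960) = 0.7, so δ = 1.960 + 0.524 = 2.484.
δ = d·√n ⇒ d = δ/√n = 2.484/√379 = 0.1276.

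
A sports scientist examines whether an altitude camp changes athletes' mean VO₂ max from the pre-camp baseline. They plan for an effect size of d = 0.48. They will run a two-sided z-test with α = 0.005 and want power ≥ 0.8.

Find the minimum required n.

Set Φ(δ − 2.807) = 0.8; then δ − 2.807 = Φ⁻¹(0.8) = 0.842, giving δ = 3.649.
(Ignoring the negligible lower-tail rejection probability gives the usual closed-form inversion.)
δ = d·√n ⇒ n = (δ/d)² = (3.649 / 0.48)² = 57.78.
Round up to the next whole unit.

n = 58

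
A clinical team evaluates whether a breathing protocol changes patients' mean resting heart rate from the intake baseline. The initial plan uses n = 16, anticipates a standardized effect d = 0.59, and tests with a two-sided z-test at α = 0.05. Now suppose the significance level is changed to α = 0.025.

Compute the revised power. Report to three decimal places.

δ = d·√n = 0.59 × √16 = 2.3600 (unchanged). New critical value: z_{0.0125} = 2.241.
Revised power = Φ(δ − 2.241) + Φ(−δ − 2.241) = Φ(0.119) + Φ(-4.601) = 0.5472 + 0.0000 = 0.5472.

Power ≈ 0.547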